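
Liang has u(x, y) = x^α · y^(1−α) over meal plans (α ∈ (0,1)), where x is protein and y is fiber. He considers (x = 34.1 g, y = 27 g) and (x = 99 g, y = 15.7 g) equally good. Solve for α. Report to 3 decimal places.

α ≈ 0.337

Indifference: 34.1^α · 27^(1−α) = 99^α · 15.7^(1−α).
Taking logs: α·ln 34.1 + (1−α)·ln 27 = α·ln 99 + (1−α)·ln 15.7, i.e. α·-1.065822 = (1−α)·-0.542176.
With A = -1.065822 and B = -0.542176: α·A = (1−α)·B, so α = B/(A+B) = -0.542176/-1.607998 ≈ 0.337.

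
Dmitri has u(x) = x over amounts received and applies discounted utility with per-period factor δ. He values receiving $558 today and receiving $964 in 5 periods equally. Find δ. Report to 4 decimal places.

δ ≈ 0.8964

Equating discounted utilities: u(558) = δ^5·u(964) ⇒ δ^5 = u(558)/u(964).
With u(x) = x: δ^5 = 558/964 = 0.57884.
Hence δ = (0.57884)^(1/5) = 0.896420.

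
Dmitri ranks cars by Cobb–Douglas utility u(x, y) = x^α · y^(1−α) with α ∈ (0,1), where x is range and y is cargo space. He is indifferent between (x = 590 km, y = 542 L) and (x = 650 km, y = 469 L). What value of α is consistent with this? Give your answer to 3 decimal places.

α ≈ 0.599

Indifference: 590^α · 542^(1−α) = 650^α · 469^(1−α).
Taking logs: α·ln 590 + (1−α)·ln 542 = α·ln 650 + (1−α)·ln 469, i.e. α·-0.096850 = (1−α)·-0.144663.
Thus α·(-0.241513) = -0.144663, so α = -0.144663/-0.241513 ≈ 0.599.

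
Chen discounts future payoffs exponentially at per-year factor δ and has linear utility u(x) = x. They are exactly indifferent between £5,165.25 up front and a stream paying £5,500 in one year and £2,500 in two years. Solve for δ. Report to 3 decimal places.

Present value of the stream is 5500·δ + 2500·δ². Indifference gives 5500δ + 2500δ² = 5165.25.
Rearranged: 2500δ² + 5500δ − 5165.25 = 0.
The positive root is δ = [−5500 + √(5500² + 4·2500·5165.25)] / (2·2500) = (−5500 + 9050.000)/5000 ≈ 0.710.

δ ≈ 0.710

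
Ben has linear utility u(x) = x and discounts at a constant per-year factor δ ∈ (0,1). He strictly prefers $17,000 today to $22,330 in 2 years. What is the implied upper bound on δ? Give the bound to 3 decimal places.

δ < 0.873

The preference means 17000 > δ^2·22330.
So δ^2 < 17000/22330 = 0.76131; taking the square root of both positive sides preserves the inequality.
δ < 0.76131^(1/2) = 0.873.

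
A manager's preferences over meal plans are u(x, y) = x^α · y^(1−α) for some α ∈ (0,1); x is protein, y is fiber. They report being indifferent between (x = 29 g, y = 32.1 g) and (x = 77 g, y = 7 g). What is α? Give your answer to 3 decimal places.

α ≈ 0.609

The Cobb–Douglas utilities coincide, so 29^α·32.1^(1−α) = 77^α·7^(1−α).
(29/77)^α = (7/32.1)^(1−α); take logs: α·ln(29/77) = (1−α)·ln(7/32.1), i.e. α·-0.976510 = (1−α)·-1.522946.
So α/(1−α) = (-1.522946)/(-0.976510) = 1.559581, and α = 1.559581/2.559581 ≈ 0.609.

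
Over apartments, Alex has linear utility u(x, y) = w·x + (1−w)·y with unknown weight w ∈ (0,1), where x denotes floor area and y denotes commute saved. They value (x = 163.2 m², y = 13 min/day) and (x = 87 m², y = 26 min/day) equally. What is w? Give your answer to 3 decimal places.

w = 0.146

Indifference: w·163.2 + (1−w)·13 = w·87 + (1−w)·26.
w·(163.2−87) = (1−w)·(26−13), i.e. w·76.2 = (1−w)·13.
Hence w = 13/(76.2+13) = 13/89.2 = 0.146.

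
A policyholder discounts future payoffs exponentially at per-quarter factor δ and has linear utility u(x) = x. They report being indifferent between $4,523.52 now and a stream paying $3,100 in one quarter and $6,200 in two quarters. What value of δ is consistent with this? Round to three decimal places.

δ ≈ 0.640

Equating present values: 4523.52 = 3100δ + 6200δ².
So 6200δ² + 3100δ − 4523.52 = 0.
The positive root is δ = [−3100 + √(3100² + 4·6200·4523.52)] / (2·6200) = (−3100 + 11036.000)/12400 ≈ 0.640.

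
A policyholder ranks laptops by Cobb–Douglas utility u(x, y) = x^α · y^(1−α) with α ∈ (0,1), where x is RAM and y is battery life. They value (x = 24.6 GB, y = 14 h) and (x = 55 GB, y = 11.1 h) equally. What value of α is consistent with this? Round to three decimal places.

α ≈ 0.224

Set the two utilities equal: 24.6^α·14^(1−α) = 55^α·11.1^(1−α).
Taking logs: α·ln 24.6 + (1−α)·ln 14 = α·ln 55 + (1−α)·ln 11.1, i.e. α·-0.804587 = (1−α)·-0.232112.
With A = -0.804587 and B = -0.232112: α·A = (1−α)·B, so α = B/(A+B) = -0.232112/-1.036699 ≈ 0.224.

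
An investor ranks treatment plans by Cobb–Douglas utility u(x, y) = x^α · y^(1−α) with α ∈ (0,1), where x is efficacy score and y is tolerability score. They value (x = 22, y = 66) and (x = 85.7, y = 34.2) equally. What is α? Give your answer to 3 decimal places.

α ≈ 0.326

The Cobb–Douglas utilities coincide, so 22^α·66^(1−α) = 85.7^α·34.2^(1−α).
Rearrange to (22/85.7)^α = (34.2/66)^(1−α) and take logs: α·-1.359810 = (1−α)·-0.657429.
With A = -1.359810 and B = -0.657429: α·A = (1−α)·B, so α = B/(A+B) = -0.657429/-2.017239 ≈ 0.326.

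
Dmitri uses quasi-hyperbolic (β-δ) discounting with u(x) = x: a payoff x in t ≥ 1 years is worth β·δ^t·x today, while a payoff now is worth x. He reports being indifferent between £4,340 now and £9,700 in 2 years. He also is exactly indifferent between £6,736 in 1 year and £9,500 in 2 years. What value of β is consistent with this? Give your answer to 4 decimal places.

From the later pair, β·δ^1·6736 = β·δ^2·9500; dividing through, δ = 6736/9500 = 0.70905.
The first indifference: 4340 = β·δ^2·9700, so β = 4340/(δ^2·9700) = 4340/(0.50276·9700) ≈ 0.8899.

β ≈ 0.8899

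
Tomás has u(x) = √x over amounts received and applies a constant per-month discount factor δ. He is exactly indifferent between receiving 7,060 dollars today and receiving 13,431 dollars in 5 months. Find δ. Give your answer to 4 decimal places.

Equating discounted utilities: u(7060) = δ^5·u(13431) ⇒ δ^5 = u(7060)/u(13431).
Since u(x) = √x, δ^5 = √(7060/13431) = 0.72502.
Taking the 5th root: δ = 0.72502^(1/5) ≈ 0.9377.

δ ≈ 0.9377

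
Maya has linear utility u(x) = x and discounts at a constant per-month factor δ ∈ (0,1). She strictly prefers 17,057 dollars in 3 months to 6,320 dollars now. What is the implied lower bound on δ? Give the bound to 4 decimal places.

δ > 0.7182

Comparing present values: 6320 < δ^3·17057.
Hence δ^3 > 6320/17057 = 0.37052, and x ↦ x^(1/3) is increasing on (0,∞).
δ > (6320/17057)^(1/3) ≈ 0.7182.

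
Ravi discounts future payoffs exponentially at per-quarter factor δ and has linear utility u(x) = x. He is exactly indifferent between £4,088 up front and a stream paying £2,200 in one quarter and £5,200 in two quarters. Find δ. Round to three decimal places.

The stream is worth 2200δ + 5200δ² today, so 2200δ + 5200δ² = 4088.
That is, 5200δ² + 2200δ − 4088 = 0, a quadratic in δ.
δ = (−2200 + √(2200² + 4·5200·4088)) / (2·5200) = (−2200 + √89870400.00) / 10400 ≈ 0.700.

δ ≈ 0.700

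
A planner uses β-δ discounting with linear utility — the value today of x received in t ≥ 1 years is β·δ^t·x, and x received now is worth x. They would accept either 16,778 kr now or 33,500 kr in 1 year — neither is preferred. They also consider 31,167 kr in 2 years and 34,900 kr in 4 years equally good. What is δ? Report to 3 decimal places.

The second indifference involves only future payoffs, so β cancels: β·δ^2·31167 = β·δ^4·34900, giving δ^2 = 31167/34900 = 0.89304, so δ = 0.94501.

δ ≈ 0.945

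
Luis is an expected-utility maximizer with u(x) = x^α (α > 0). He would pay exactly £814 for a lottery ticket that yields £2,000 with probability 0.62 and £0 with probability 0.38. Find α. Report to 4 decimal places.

α ≈ 0.5318

The lottery's expected utility is 0.62·u(2000) + 0.38·u(0) = 0.62·2000^α (since u(0) = 0 for α > 0).
Equating: 814^α = 0.62·2000^α, i.e. 0.4070^α = 0.62.
Taking logs: α·ln(814/2000) = ln(0.62), so α = -0.4780358 / -0.8989421 ≈ 0.5318.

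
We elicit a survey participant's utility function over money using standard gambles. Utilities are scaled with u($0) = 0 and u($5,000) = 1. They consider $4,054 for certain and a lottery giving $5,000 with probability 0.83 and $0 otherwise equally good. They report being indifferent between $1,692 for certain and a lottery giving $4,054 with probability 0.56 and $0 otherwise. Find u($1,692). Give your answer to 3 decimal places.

0.465

First, u($4,054) = 0.83·u($5,000) + 0.17·u($0) = 0.83.
Then u($1,692) = 0.56·u($4,054) + 0.44·u($0) = 0.56·0.83 + 0.44·0.00 = 0.4648.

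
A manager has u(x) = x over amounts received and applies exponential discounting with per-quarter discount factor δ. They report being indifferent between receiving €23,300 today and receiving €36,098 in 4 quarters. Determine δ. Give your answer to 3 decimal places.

The payoff in 4 quarters is discounted by δ^4, so u(23300) = δ^4·u(36098) and δ^4 = u(23300)/u(36098).
With u(x) = x: δ^4 = 23300/36098 = 0.64547.
Hence δ = (0.64547)^(1/4) = 0.89633.

δ ≈ 0.896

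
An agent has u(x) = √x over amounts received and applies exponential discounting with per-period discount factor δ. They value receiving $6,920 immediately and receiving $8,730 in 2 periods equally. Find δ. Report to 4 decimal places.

δ ≈ 0.9436

The payoff in 2 periods is discounted by δ^2, so u(6920) = δ^2·u(8730) and δ^2 = u(6920)/u(8730).
With u(x) = √x: δ^2 = √6920/√8730 = √(6920/8730) = 0.89032.
Hence δ = (0.89032)^(1/2) = 0.943567.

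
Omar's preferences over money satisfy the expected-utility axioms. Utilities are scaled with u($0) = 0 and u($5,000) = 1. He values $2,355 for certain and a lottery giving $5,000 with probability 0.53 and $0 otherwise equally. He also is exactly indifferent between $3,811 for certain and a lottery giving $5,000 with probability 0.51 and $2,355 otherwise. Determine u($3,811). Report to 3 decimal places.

0.770

The first gamble pins u($2,355): it must equal 0.53·1 + 0.47·0 = 0.53.
The second indifference gives u($3,811) = 0.51·u($5,000) + 0.49·u($2,355) = 0.51·1.00 + 0.49·0.53 = 0.7697.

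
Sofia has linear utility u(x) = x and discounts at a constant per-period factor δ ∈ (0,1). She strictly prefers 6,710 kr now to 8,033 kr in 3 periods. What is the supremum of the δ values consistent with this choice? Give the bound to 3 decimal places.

Under u(x) = x this choice says 6710 > δ^3·8033.
Hence δ^3 < 6710/8033 = 0.83530, and x ↦ x^(1/3) is increasing on (0,∞).
δ < (6710/8033)^(1/3) ≈ 0.942.

δ < 0.942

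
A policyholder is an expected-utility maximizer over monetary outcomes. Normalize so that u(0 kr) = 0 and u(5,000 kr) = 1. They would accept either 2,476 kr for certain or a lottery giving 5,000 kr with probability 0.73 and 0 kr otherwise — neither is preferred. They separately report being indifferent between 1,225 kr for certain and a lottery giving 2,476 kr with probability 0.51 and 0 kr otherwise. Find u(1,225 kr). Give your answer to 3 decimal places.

First, u(2,476 kr) = 0.73·u(5,000 kr) + 0.27·u(0 kr) = 0.73.
Then u(1,225 kr) = 0.51·u(2,476 kr) + 0.49·u(0 kr) = 0.51·0.73 + 0.49·0.00 = 0.3723.

0.372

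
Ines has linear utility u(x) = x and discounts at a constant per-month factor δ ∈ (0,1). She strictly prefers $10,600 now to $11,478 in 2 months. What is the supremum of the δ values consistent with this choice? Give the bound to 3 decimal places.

The preference means 10600 > δ^2·11478.
Dividing by 11478: δ^2 < 0.92351. Both sides are positive, so the square root keeps the direction.
δ < 0.92351^(1/2) = 0.961.

δ < 0.961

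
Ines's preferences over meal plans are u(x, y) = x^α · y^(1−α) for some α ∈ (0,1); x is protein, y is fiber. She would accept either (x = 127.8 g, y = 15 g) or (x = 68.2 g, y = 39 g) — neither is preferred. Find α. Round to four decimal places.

α ≈ 0.6034

Set the two utilities equal: 127.8^α·15^(1−α) = 68.2^α·39^(1−α).
(127.8/68.2)^α = (39/15)^(1−α); take logs: α·ln(127.8/68.2) = (1−α)·ln(39/15), i.e. α·0.6280220 = (1−α)·0.9555114.
Thus α·(1.5835334) = 0.9555114, so α = 0.9555114/1.5835334 ≈ 0.6034.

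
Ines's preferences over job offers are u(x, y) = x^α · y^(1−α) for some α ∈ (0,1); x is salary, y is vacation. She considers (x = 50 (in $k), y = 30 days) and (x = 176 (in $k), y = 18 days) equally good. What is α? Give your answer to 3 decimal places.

Indifference: 50^α · 30^(1−α) = 176^α · 18^(1−α).
Rearrange to (50/176)^α = (18/30)^(1−α) and take logs: α·-1.258461 = (1−α)·-0.510826.
With A = -1.258461 and B = -0.510826: α·A = (1−α)·B, so α = B/(A+B) = -0.510826/-1.769287 ≈ 0.289.

α ≈ 0.289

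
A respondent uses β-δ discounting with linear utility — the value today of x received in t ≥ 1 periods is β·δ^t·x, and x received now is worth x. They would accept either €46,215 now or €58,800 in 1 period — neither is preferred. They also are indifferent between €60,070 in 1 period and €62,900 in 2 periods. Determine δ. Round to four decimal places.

Both payoffs in the second observation are in the future, so β drops out: δ^1·60070 = δ^2·62900 ⇒ δ = 60070/62900 = 0.95501.

δ ≈ 0.9550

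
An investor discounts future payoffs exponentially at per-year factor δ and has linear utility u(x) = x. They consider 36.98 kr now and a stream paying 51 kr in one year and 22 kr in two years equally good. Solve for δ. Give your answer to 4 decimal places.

δ ≈ 0.5800

Equating present values: 36.98 = 51δ + 22δ².
That is, 22δ² + 51δ − 36.98 = 0, a quadratic in δ.
The positive root is δ = [−51 + √(51² + 4·22·36.98)] / (2·22) = (−51 + 76.520)/44 ≈ 0.5800.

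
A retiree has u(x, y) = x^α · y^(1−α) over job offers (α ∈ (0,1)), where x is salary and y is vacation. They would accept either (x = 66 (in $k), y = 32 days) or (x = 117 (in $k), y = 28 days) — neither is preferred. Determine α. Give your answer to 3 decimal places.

Set the two utilities equal: 66^α·32^(1−α) = 117^α·28^(1−α).
Rearrange to (66/117)^α = (28/32)^(1−α) and take logs: α·-0.572519 = (1−α)·-0.133531.
So α/(1−α) = (-0.133531)/(-0.572519) = 0.233234, and α = 0.233234/1.233234 ≈ 0.189.

α ≈ 0.189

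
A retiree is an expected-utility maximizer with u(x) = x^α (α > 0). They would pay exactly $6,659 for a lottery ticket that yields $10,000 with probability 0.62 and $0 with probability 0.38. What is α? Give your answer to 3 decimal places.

α ≈ 1.176

The lottery's expected utility is 0.62·u(10000) + 0.38·u(0) = 0.62·10000^α (since u(0) = 0 for α > 0).
Indifference: 6659^α = 0.62·10000^α, so (6659/10000)^α = 0.62.
α = ln(0.62) / ln(6659/10000) = -0.478036/-0.406616 ≈ 1.176.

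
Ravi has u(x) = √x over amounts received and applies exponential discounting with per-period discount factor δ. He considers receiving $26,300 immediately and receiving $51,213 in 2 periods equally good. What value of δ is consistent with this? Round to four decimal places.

δ ≈ 0.8465

The payoff in 2 periods is discounted by δ^2, so u(26300) = δ^2·u(51213) and δ^2 = u(26300)/u(51213).
Since u(x) = √x, δ^2 = √(26300/51213) = 0.71662.
So δ = 0.71662^(1/2) ≈ 0.8465.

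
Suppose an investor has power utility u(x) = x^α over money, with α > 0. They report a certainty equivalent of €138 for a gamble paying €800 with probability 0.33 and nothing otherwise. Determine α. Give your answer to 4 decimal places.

EU(lottery) = 0.33·800^α + 0.67·0 = 0.33·800^α.
Equating: 138^α = 0.33·800^α, i.e. 0.1725^α = 0.33.
Taking logs: α·ln(138/800) = ln(0.33), so α = -1.1086626 / -1.7573580 ≈ 0.6309.

α ≈ 0.6309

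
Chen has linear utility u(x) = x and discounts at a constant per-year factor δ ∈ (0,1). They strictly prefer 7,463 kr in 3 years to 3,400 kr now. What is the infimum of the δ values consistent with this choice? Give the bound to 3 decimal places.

δ > 0.769

Comparing present values: 3400 < δ^3·7463.
Hence δ^3 > 3400/7463 = 0.45558, and x ↦ x^(1/3) is increasing on (0,∞).
δ > (3400/7463)^(1/3) ≈ 0.769.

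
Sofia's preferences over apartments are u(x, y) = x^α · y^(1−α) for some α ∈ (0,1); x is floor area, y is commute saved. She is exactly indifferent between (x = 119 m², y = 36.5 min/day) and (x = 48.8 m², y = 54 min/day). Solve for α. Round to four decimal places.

α ≈ 0.3053

Indifference: 119^α · 36.5^(1−α) = 48.8^α · 54^(1−α).
Rearrange to (119/48.8)^α = (54/36.5)^(1−α) and take logs: α·0.8913932 = (1−α)·0.3916718.
With A = 0.8913932 and B = 0.3916718: α·A = (1−α)·B, so α = B/(A+B) = 0.3916718/1.2830650 ≈ 0.3053.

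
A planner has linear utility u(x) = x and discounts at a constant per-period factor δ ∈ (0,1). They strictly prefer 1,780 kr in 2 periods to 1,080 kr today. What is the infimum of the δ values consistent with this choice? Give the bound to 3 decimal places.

δ > 0.779

Comparing present values: 1080 < δ^2·1780.
Dividing by 1780: δ^2 > 0.60674. Both sides are positive, so the square root keeps the direction.
δ > 0.60674^(1/2) = 0.779.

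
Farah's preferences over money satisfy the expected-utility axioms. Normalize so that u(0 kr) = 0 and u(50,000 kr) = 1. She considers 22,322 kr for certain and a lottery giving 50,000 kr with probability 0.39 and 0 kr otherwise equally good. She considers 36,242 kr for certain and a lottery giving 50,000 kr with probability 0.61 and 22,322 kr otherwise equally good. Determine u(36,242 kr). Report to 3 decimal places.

0.762

From the first indifference, u(22,322 kr) = 0.39·u(50,000 kr) + 0.61·u(0 kr) = 0.39·1 + 0.61·0 = 0.39.
The second indifference gives u(36,242 kr) = 0.61·u(50,000 kr) + 0.39·u(22,322 kr) = 0.61·1.00 + 0.39·0.39 = 0.7621.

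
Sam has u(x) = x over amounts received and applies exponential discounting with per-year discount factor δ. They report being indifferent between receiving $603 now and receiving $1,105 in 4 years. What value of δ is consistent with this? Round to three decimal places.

δ ≈ 0.859

Indifference means u(603) = δ^4 · u(1105), so δ^4 = u(603)/u(1105).
With u(x) = x: δ^4 = 603/1105 = 0.54570.
Hence δ = (0.54570)^(1/4) = 0.85949.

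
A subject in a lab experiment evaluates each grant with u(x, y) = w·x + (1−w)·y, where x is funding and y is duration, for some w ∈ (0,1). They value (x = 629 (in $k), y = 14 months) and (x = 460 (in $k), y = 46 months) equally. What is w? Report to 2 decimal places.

w = 0.16

Indifference: w·629 + (1−w)·14 = w·460 + (1−w)·46.
Collecting terms: w·169 = (1−w)·32.
Hence w = 32/(169+32) = 32/201 = 0.16.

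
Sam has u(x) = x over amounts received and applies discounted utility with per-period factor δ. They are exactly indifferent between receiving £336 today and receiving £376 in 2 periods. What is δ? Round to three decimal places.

Equating discounted utilities: u(336) = δ^2·u(376) ⇒ δ^2 = u(336)/u(376).
With u(x) = x: δ^2 = 336/376 = 0.89362.
So δ = 0.89362^(1/2) ≈ 0.945.

δ ≈ 0.945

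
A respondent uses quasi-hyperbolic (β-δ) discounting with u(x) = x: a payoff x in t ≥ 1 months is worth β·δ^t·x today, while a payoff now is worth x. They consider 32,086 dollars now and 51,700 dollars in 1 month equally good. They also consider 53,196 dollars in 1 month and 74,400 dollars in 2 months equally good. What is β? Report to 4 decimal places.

β ≈ 0.8680

The second indifference involves only future payoffs, so β cancels: β·δ^1·53196 = β·δ^2·74400, giving δ = 53196/74400 = 0.71500.
Now use the now-vs-future pair: 32086 = β·δ·51700 gives β = 32086/(0.71500·51700) ≈ 0.8680.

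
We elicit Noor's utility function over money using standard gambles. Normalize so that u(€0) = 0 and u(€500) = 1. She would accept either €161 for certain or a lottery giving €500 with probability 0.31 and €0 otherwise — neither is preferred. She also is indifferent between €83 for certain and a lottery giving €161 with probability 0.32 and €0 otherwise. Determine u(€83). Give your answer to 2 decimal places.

First, u(€161) = 0.31·u(€500) + 0.69·u(€0) = 0.31.
The second indifference gives u(€83) = 0.32·u(€161) + 0.68·u(€0) = 0.32·0.31 + 0.68·0.00 = 0.0992.

0.10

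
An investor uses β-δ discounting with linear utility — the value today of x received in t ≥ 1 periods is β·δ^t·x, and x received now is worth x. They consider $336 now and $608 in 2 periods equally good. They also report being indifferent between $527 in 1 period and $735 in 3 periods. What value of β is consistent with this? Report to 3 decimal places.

β ≈ 0.771

The second indifference involves only future payoffs, so β cancels: β·δ^1·527 = β·δ^3·735, giving δ^2 = 527/735 = 0.71701, so δ = 0.84676.
Substituting δ into 336 = β·δ^2·608: β = 336/(435.940) ≈ 0.771.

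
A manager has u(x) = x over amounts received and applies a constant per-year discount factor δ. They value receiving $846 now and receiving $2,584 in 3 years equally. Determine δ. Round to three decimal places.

δ ≈ 0.689

Equating discounted utilities: u(846) = δ^3·u(2584) ⇒ δ^3 = u(846)/u(2584).
With u(x) = x: δ^3 = 846/2584 = 0.32740.
Taking the cube root: δ = 0.32740^(1/3) ≈ 0.689.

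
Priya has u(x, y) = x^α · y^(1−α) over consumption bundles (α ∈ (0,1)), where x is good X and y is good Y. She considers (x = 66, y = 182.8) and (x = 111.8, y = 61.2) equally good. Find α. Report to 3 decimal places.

The Cobb–Douglas utilities coincide, so 66^α·182.8^(1−α) = 111.8^α·61.2^(1−α).
Rearrange to (66/111.8)^α = (61.2/182.8)^(1−α) and take logs: α·-0.527057 = (1−α)·-1.094245.
So α/(1−α) = (-1.094245)/(-0.527057) = 2.076142, and α = 2.076142/3.076142 ≈ 0.675.

α ≈ 0.675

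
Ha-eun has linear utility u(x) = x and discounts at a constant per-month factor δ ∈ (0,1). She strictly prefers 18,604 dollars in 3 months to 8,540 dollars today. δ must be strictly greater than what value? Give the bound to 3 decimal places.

Comparing present values: 8540 < δ^3·18604.
So δ^3 > 8540/18604 = 0.45904; taking the cube root of both positive sides preserves the inequality.
δ > 0.45904^(1/3) = 0.771.

δ > 0.771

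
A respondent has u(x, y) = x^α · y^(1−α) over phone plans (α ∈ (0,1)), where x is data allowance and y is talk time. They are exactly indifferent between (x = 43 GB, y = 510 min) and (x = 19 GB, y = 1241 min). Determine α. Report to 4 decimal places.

α ≈ 0.5212

Indifference: 43^α · 510^(1−α) = 19^α · 1241^(1−α).
(43/19)^α = (1241/510)^(1−α); take logs: α·ln(43/19) = (1−α)·ln(1241/510), i.e. α·0.8167611 = (1−α)·0.8892621.
With A = 0.8167611 and B = 0.8892621: α·A = (1−α)·B, so α = B/(A+B) = 0.8892621/1.7060232 ≈ 0.5212.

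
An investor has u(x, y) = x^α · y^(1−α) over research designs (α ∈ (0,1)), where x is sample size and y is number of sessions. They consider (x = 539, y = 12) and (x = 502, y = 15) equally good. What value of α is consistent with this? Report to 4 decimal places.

α ≈ 0.7583

The Cobb–Douglas utilities coincide, so 539^α·12^(1−α) = 502^α·15^(1−α).
Taking logs: α·ln 539 + (1−α)·ln 12 = α·ln 502 + (1−α)·ln 15, i.e. α·0.0711155 = (1−α)·0.2231436.
With A = 0.0711155 and B = 0.2231436: α·A = (1−α)·B, so α = B/(A+B) = 0.2231436/0.2942591 ≈ 0.7583.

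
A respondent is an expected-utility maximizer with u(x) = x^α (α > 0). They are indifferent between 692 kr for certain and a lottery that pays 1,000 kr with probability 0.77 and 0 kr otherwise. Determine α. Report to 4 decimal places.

α ≈ 0.7099

EU(lottery) = 0.77·1000^α + 0.23·0 = 0.77·1000^α.
Equating: 692^α = 0.77·1000^α, i.e. 0.6920^α = 0.77.
Take logs: α = ln 0.77 / ln(692/1000) ≈ 0.709904.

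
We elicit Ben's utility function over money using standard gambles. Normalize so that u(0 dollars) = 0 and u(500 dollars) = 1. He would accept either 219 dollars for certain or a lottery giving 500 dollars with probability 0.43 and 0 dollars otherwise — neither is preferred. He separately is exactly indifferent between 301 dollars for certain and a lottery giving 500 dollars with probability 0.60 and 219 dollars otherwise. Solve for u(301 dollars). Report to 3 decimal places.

0.772

From the first indifference, u(219 dollars) = 0.43·u(500 dollars) + 0.57·u(0 dollars) = 0.43·1 + 0.57·0 = 0.43.
Then u(301 dollars) = 0.60·u(500 dollars) + 0.40·u(219 dollars) = 0.60·1.00 + 0.40·0.43 = 0.7720.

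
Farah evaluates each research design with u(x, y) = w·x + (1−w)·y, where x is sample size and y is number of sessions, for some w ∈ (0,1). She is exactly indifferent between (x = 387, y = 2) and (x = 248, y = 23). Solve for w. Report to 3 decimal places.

Equating utilities: w·387 + (1−w)·2 = w·248 + (1−w)·23.
Rearranging, 139·w − 21·(1−w) = 0.
The marginal rate of substitution is 21/139, so w = 21/(139+21) = 0.131.

w = 0.131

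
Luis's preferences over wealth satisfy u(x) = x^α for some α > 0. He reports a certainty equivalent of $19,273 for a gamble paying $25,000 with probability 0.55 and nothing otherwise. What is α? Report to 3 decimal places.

α ≈ 2.298

The lottery's expected utility is 0.55·u(25000) + 0.45·u(0) = 0.55·25000^α (since u(0) = 0 for α > 0).
Equating: 19273^α = 0.55·25000^α, i.e. 0.7709^α = 0.55.
α = ln(0.55) / ln(19273/25000) = -0.597837/-0.260171 ≈ 2.298.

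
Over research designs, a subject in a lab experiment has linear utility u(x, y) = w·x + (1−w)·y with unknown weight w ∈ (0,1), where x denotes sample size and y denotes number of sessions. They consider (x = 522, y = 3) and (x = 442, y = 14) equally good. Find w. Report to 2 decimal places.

w = 0.12

u(522,3) = u(442,14) means w·522 + (1−w)·3 = w·442 + (1−w)·14.
Rearranging, 80·w − 11·(1−w) = 0.
Hence w = 11/(80+11) = 11/91 = 0.12.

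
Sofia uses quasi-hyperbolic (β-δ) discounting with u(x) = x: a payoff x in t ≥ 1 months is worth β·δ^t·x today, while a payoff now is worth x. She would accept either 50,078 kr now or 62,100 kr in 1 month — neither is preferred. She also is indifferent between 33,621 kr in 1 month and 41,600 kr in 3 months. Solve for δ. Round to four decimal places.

δ ≈ 0.8990

From the later pair, β·δ^1·33621 = β·δ^3·41600; dividing through, δ^2 = 33621/41600 = 0.80820, so δ = 0.89900.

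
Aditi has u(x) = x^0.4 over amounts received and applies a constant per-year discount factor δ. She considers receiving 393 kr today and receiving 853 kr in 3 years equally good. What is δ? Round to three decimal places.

Equating discounted utilities: u(393) = δ^3·u(853) ⇒ δ^3 = u(393)/u(853).
Since u(x) = x^0.4, δ^3 = (393/853)^0.4 = 0.46073^0.4 = 0.73346.
So δ = 0.73346^(1/3) ≈ 0.902.

δ ≈ 0.902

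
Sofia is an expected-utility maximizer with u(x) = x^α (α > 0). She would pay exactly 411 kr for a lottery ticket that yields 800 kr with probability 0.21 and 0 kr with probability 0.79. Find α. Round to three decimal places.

α ≈ 2.343

Since u(0) = 0, the lottery's EU is 0.21·800^α.
Indifference: 411^α = 0.21·800^α, so (411/800)^α = 0.21.
Take logs: α = ln 0.21 / ln(411/800) ≈ 2.34325.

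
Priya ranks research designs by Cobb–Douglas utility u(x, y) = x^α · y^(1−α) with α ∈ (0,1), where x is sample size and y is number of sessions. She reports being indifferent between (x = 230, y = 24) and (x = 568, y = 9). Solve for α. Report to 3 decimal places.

α ≈ 0.520

Indifference: 230^α · 24^(1−α) = 568^α · 9^(1−α).
Rearrange to (230/568)^α = (9/24)^(1−α) and take logs: α·-0.904042 = (1−α)·-0.980829.
With A = -0.904042 and B = -0.980829: α·A = (1−α)·B, so α = B/(A+B) = -0.980829/-1.884871 ≈ 0.520.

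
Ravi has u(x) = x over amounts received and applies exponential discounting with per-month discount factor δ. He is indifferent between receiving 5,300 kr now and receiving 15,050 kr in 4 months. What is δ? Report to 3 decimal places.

The payoff in 4 months is discounted by δ^4, so u(5300) = δ^4·u(15050) and δ^4 = u(5300)/u(15050).
With u(x) = x: δ^4 = 5300/15050 = 0.35216.
So δ = 0.35216^(1/4) ≈ 0.770.

δ ≈ 0.770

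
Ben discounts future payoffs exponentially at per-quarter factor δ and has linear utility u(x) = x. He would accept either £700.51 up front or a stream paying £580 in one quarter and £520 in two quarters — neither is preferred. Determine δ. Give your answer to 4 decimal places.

δ ≈ 0.7300

Equating present values: 700.51 = 580δ + 520δ².
That is, 520δ² + 580δ − 700.51 = 0, a quadratic in δ.
δ = (−580 + √(580² + 4·520·700.51)) / (2·520) = (−580 + √1793460.80) / 1040 ≈ 0.7300.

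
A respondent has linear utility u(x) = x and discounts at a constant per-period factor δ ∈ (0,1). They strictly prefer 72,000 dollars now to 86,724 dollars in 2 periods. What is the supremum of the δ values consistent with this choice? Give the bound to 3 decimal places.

δ < 0.911

The preference means 72000 > δ^2·86724.
Dividing by 86724: δ^2 < 0.83022. Both sides are positive, so the square root keeps the direction.
δ < (72000/86724)^(1/2) ≈ 0.911.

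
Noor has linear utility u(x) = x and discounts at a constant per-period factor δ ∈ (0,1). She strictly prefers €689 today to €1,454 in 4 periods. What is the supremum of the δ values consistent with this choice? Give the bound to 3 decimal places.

δ < 0.830

Under u(x) = x this choice says 689 > δ^4·1454.
Dividing by 1454: δ^4 < 0.47387. Both sides are positive, so the 4th root keeps the direction.
δ < 0.47387^(1/4) = 0.830.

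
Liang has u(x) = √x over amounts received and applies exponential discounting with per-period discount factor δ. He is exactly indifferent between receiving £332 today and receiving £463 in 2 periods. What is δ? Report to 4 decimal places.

δ ≈ 0.9202

The payoff in 2 periods is discounted by δ^2, so u(332) = δ^2·u(463) and δ^2 = u(332)/u(463).
With u(x) = √x: δ^2 = √332/√463 = √(332/463) = 0.84680.
Taking the square root: δ = 0.84680^(1/2) ≈ 0.9202.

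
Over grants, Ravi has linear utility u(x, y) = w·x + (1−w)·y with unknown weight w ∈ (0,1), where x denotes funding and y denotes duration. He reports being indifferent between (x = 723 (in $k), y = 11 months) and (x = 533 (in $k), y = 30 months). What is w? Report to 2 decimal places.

w = 0.09

u(723,11) = u(533,30) means w·723 + (1−w)·11 = w·533 + (1−w)·30.
Rearranging, 190·w − 19·(1−w) = 0.
So w/(1−w) = 19/190 = 0.1000, giving w = 19/(190+19) = 0.09.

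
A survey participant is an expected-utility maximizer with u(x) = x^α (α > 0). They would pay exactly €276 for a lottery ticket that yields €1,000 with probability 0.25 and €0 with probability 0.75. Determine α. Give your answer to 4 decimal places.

α ≈ 1.0769

The lottery's expected utility is 0.25·u(1000) + 0.75·u(0) = 0.25·1000^α (since u(0) = 0 for α > 0).
Setting u(276) equal to that: 276^α = 0.25·1000^α ⇒ (276/1000)^α = 0.25.
Take logs: α = ln 0.25 / ln(276/1000) ≈ 1.076855.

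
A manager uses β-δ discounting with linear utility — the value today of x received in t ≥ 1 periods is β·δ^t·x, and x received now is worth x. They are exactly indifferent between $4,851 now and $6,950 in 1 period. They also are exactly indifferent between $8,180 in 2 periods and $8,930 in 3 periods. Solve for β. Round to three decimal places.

From the later pair, β·δ^2·8180 = β·δ^3·8930; dividing through, δ = 8180/8930 = 0.91601.
Substituting δ into 4851 = β·δ·6950: β = 4851/(6366.293) ≈ 0.762.

β ≈ 0.762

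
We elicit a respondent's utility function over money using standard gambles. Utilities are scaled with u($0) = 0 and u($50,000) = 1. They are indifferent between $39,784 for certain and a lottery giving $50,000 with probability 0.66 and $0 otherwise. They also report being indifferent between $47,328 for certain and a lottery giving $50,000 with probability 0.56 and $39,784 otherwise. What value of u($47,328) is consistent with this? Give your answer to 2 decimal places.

0.85

First, u($39,784) = 0.66·u($50,000) + 0.34·u($0) = 0.66.
Chaining: u($47,328) = 0.56·1.00 + 0.44·0.66 = 0.8504.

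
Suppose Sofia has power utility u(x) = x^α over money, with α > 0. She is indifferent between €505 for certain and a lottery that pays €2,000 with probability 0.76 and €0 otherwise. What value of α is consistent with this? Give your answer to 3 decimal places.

EU(lottery) = 0.76·2000^α + 0.24·0 = 0.76·2000^α.
Indifference: 505^α = 0.76·2000^α, so (505/2000)^α = 0.76.
Take logs: α = ln 0.76 / ln(505/2000) ≈ 0.19940.

α ≈ 0.199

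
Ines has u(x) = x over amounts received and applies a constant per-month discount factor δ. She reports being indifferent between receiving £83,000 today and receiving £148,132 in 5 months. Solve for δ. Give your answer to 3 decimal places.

δ ≈ 0.891

Indifference means u(83000) = δ^5 · u(148132), so δ^5 = u(83000)/u(148132).
With u(x) = x: δ^5 = 83000/148132 = 0.56031.
Taking the 5th root: δ = 0.56031^(1/5) ≈ 0.891.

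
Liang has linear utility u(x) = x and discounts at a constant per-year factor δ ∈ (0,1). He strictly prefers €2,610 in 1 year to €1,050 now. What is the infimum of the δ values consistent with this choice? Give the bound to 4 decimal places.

Comparing present values: 1050 < δ·2610.
So δ > 1050/2610 = 0.40230.

δ > 0.4023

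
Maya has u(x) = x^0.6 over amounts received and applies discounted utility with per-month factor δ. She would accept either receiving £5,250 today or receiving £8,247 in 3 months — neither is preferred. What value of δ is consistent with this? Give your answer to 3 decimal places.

δ ≈ 0.914

Equating discounted utilities: u(5250) = δ^3·u(8247) ⇒ δ^3 = u(5250)/u(8247).
With u(x) = x^0.6: δ^3 = 5250^0.6/8247^0.6 = (5250/8247)^0.6 = 0.76264.
So δ = 0.76264^(1/3) ≈ 0.914.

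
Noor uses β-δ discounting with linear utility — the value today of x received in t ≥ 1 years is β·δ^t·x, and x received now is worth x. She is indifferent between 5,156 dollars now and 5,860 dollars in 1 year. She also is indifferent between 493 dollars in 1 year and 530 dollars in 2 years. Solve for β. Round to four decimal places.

β ≈ 0.9459

From the later pair, β·δ^1·493 = β·δ^2·530; dividing through, δ = 493/530 = 0.93019.
Substituting δ into 5156 = β·δ·5860: β = 5156/(5450.906) ≈ 0.9459.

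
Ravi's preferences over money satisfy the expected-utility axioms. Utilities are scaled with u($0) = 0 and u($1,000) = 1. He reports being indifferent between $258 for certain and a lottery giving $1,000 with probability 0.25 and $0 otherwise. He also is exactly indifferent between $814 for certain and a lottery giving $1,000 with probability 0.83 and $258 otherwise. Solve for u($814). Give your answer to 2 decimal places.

The first gamble pins u($258): it must equal 0.25·1 + 0.75·0 = 0.25.
Then u($814) = 0.83·u($1,000) + 0.17·u($258) = 0.83·1.00 + 0.17·0.25 = 0.8725.

0.87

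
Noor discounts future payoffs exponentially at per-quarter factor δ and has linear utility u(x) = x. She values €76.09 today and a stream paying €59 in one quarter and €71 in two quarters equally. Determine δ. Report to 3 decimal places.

δ ≈ 0.700

Present value of the stream is 59·δ + 71·δ². Indifference gives 59δ + 71δ² = 76.09.
Rearranged: 71δ² + 59δ − 76.09 = 0.
The positive root is δ = [−59 + √(59² + 4·71·76.09)] / (2·71) = (−59 + 158.400)/142 ≈ 0.700.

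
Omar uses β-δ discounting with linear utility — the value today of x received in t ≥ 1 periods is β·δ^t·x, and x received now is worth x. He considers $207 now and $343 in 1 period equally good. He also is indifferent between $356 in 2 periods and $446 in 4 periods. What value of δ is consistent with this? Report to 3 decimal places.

Both payoffs in the second observation are in the future, so β drops out: δ^2·356 = δ^4·446 ⇒ δ^2 = 356/446 = 0.79821, so δ = 0.89342.

δ ≈ 0.893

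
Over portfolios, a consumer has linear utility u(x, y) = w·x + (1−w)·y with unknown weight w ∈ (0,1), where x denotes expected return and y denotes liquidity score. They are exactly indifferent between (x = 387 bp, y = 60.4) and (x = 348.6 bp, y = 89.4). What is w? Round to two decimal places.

w = 0.43

Equating utilities: w·387 + (1−w)·60.4 = w·348.6 + (1−w)·89.4.
Collecting terms: w·38.4 = (1−w)·29.
So w/(1−w) = 29/38.4 = 0.7552, giving w = 29/(38.4+29) = 0.43.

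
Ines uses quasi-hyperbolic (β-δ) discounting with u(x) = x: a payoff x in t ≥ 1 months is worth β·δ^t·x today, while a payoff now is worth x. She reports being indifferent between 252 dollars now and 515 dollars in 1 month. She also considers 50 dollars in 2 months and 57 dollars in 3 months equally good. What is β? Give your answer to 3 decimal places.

Both payoffs in the second observation are in the future, so β drops out: δ^2·50 = δ^3·57 ⇒ δ = 50/57 = 0.87719.
The first indifference: 252 = β·δ·515, so β = 252/(δ·515) = 252/(0.87719·515) ≈ 0.558.

β ≈ 0.558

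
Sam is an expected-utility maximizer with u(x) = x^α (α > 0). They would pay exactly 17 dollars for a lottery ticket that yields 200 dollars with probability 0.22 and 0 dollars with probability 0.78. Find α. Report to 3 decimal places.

Since u(0) = 0, the lottery's EU is 0.22·200^α.
Setting u(17) equal to that: 17^α = 0.22·200^α ⇒ (17/200)^α = 0.22.
Take logs: α = ln 0.22 / ln(17/200) ≈ 0.61422.

α ≈ 0.614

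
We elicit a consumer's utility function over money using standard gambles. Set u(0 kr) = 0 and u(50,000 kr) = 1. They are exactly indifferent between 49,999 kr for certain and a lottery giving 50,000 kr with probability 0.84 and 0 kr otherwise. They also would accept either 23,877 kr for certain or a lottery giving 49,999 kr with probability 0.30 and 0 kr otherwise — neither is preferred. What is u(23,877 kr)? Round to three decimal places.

0.252

From the first indifference, u(49,999 kr) = 0.84·u(50,000 kr) + 0.16·u(0 kr) = 0.84·1 + 0.16·0 = 0.84.
The second indifference gives u(23,877 kr) = 0.30·u(49,999 kr) + 0.70·u(0 kr) = 0.30·0.84 + 0.70·0.00 = 0.2520.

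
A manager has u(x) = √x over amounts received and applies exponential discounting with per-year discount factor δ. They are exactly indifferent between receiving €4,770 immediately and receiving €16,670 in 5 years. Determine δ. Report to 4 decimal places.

δ ≈ 0.8824

The payoff in 5 years is discounted by δ^5, so u(4770) = δ^5·u(16670) and δ^5 = u(4770)/u(16670).
Since u(x) = √x, δ^5 = √(4770/16670) = 0.53492.
Taking the 5th root: δ = 0.53492^(1/5) ≈ 0.8824.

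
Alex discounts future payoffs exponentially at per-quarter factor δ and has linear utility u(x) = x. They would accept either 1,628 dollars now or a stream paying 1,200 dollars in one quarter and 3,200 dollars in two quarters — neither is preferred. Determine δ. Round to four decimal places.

δ ≈ 0.5500

Present value of the stream is 1200·δ + 3200·δ². Indifference gives 1200δ + 3200δ² = 1628.
Rearranged: 3200δ² + 1200δ − 1628 = 0.
δ = (−1200 + √(1200² + 4·3200·1628)) / (2·3200) = (−1200 + √22278400.00) / 6400 ≈ 0.5500.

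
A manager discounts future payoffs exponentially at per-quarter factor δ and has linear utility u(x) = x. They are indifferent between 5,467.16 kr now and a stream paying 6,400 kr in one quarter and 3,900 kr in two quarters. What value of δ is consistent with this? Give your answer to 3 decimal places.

The stream is worth 6400δ + 3900δ² today, so 6400δ + 3900δ² = 5467.16.
So 3900δ² + 6400δ − 5467.16 = 0.
δ = (−6400 + √(6400² + 4·3900·5467.16)) / (2·3900) = (−6400 + √126247696.00) / 7800 ≈ 0.620.

δ ≈ 0.620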